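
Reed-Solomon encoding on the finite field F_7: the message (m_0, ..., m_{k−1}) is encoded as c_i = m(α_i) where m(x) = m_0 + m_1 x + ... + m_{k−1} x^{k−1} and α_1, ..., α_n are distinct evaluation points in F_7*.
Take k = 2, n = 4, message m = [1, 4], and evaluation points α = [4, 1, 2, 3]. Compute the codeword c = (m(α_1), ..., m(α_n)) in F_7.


c = [3, 5, 2, 6]

Message polynomial: m(x) = 1 + 4·x (mod 7).
For each evaluation point α_i, compute m(α_i) mod 7:
  α_1 = 4: Horner steps 4 → 3, so m(4) = 3.
  α_2 = 1: Horner steps 4 → 5, so m(1) = 5.
  α_3 = 2: Horner steps 4 → 2, so m(2) = 2.
  α_4 = 3: Horner steps 4 → 6, so m(3) = 6.
Codeword c = [3, 5, 2, 6] ∈ F_7^4.


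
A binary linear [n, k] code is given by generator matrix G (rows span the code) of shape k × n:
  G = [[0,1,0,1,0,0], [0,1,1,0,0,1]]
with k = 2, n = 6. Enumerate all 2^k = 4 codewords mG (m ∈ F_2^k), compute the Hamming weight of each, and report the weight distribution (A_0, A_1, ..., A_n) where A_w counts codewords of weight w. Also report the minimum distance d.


Weight distribution: A_0 = 1, A_2 = 1, A_3 = 2. Minimum distance d = 2.

Enumerate all 2^2 = 4 messages m ∈ F_2^2.
For each, compute codeword c = mG in F_2^6, then tally its weight.
  m = 00 → c = 000000, weight = 0.
  m = 10 → c = 010100, weight = 2.
  m = 01 → c = 011001, weight = 3.
  m = 11 → c = 001101, weight = 3.
Tally weights:
  weight 0: 1 codewords.
  weight 2: 1 codewords.
  weight 3: 2 codewords.
Minimum distance d = smallest w > 0 with A_w > 0 = 2.
Sanity: Σ A_w = 4 = 2^2 = 4 ✓.


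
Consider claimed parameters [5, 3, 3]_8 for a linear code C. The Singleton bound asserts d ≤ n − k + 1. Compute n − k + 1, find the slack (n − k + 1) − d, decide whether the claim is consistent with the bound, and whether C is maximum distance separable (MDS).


Singleton RHS = n − k + 1 = 3, slack = 0, bound satisfied, MDS.

Singleton bound: d ≤ n − k + 1.
Here n = 5, k = 3, so n − k + 1 = 3.
Given d = 3, check d ≤ 3: YES.
Slack = (n − k + 1) − d = 0.
The code is MDS (slack = 0).
Description: the claimed parameters are [5, 3, 3]_8; such a code would be MDS (meets Singleton bound).


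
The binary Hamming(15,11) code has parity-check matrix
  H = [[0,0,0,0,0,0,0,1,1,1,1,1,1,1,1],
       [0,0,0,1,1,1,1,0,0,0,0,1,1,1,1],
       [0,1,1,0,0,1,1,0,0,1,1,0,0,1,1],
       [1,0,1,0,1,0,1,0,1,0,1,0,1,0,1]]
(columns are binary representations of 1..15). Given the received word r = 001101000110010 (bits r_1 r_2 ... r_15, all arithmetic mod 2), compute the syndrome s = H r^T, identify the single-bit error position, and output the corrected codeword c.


s = (1, 1, 1, 0)^T, error position = 14, corrected codeword c = 001101000110000

Compute s = H r^T mod 2 one row at a time:
  s_1 = 0 + 0 + 1 + 1 + 0 + 0 + 1 + 0 = 3 ≡ 1 (mod 2).
  s_2 = 1 + 0 + 1 + 0 + 0 + 0 + 1 + 0 = 3 ≡ 1 (mod 2).
  s_3 = 0 + 1 + 1 + 0 + 1 + 1 + 1 + 0 = 5 ≡ 1 (mod 2).
  s_4 = 0 + 1 + 0 + 0 + 0 + 1 + 0 + 0 = 2 ≡ 0 (mod 2).
s = (1, 1, 1, 0)^T — this equals column 14 of H (binary 1110), so error is at position 14.
Correct: flip bit 14 of r = 001101000110010 to get c = 001101000110000.


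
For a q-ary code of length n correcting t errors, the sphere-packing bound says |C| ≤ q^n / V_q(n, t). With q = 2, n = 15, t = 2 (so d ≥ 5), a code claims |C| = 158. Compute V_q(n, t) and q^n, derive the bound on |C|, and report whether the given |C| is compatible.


V_q(n, t) = 121, q^n = 32768, Hamming bound = 270, |C| = 158 ≤ bound (satisfied).

Step 1: Compute V_q(n, t) = Σ_{j=0}^2 C(n, j) (q−1)^j.
  j = 0: C(15,0)·(1)^0 = 1·1 = 1.
  j = 1: C(15,1)·(1)^1 = 15·1 = 15.
  j = 2: C(15,2)·(1)^2 = 105·1 = 105.
  V_q(n, t) = 1 + 15 + 105 = 121.
Step 2: q^n = 2^15 = 32768.
Step 3: Hamming bound ⌊q^n / V_q(n,t)⌋ = ⌊32768/121⌋ = 270.
Step 4: Compare |C| = 158 to 270: satisfied.
The claimed |C| lies below the Hamming bound.


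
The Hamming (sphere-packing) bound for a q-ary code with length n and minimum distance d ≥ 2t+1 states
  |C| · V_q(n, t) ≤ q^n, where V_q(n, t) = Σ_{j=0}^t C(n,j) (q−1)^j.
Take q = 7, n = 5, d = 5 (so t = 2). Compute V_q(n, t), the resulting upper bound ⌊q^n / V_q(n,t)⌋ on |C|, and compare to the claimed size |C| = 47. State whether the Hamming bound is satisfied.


V_q(n, t) = 391, q^n = 16807, Hamming bound = 42, |C| = 47 > bound (violated).

Step 1: Compute V_q(n, t) = Σ_{j=0}^2 C(n, j) (q−1)^j.
  j = 0: C(5,0)·(6)^0 = 1·1 = 1.
  j = 1: C(5,1)·(6)^1 = 5·6 = 30.
  j = 2: C(5,2)·(6)^2 = 10·36 = 360.
  V_q(n, t) = 1 + 30 + 360 = 391.
Step 2: q^n = 7^5 = 16807.
Step 3: Hamming bound ⌊q^n / V_q(n,t)⌋ = ⌊16807/391⌋ = 42.
Step 4: Compare |C| = 47 to 42: violated.
The claimed |C| lies above the Hamming bound, so no 7-ary code of length 5 with d ≥ 5 can have 47 codewords.


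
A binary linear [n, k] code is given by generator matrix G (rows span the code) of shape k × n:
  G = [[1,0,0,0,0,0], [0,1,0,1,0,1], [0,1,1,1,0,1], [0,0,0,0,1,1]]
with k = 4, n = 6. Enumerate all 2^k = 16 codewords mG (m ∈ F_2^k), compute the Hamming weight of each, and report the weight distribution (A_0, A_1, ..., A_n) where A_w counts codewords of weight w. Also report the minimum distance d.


Weight distribution: A_0 = 1, A_1 = 2, A_2 = 2, A_3 = 4, A_4 = 5, A_5 = 2. Minimum distance d = 1.

Enumerate all 2^4 = 16 messages m ∈ F_2^4.
For each, compute codeword c = mG in F_2^6, then tally its weight.
  m = 0000 → c = 000000, weight = 0.
  m = 1000 → c = 100000, weight = 1.
  m = 0100 → c = 010101, weight = 3.
  m = 1100 → c = 110101, weight = 4.
  m = 0010 → c = 011101, weight = 4.
  m = 1010 → c = 111101, weight = 5.
  m = 0110 → c = 001000, weight = 1.
  m = 1110 → c = 101000, weight = 2.
  m = 0001 → c = 000011, weight = 2.
  m = 1001 → c = 100011, weight = 3.
  m = 0101 → c = 010110, weight = 3.
  m = 1101 → c = 110110, weight = 4.
  m = 0011 → c = 011110, weight = 4.
  m = 1011 → c = 111110, weight = 5.
  m = 0111 → c = 001011, weight = 3.
  m = 1111 → c = 101011, weight = 4.
Tally weights:
  weight 0: 1 codewords.
  weight 1: 2 codewords.
  weight 2: 2 codewords.
  weight 3: 4 codewords.
  weight 4: 5 codewords.
  weight 5: 2 codewords.
Minimum distance d = smallest w > 0 with A_w > 0 = 1.
Sanity: Σ A_w = 16 = 2^4 = 16 ✓.


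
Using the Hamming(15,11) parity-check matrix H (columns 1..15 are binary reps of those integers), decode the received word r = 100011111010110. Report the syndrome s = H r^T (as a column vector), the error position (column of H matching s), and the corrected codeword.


s = (1, 1, 0, 0)^T, error position = 12, corrected codeword c = 100011111011110

Compute s = H r^T mod 2 one row at a time:
  s_1 = 1 + 1 + 0 + 1 + 0 + 1 + 1 + 0 = 5 ≡ 1 (mod 2).
  s_2 = 0 + 1 + 1 + 1 + 0 + 1 + 1 + 0 = 5 ≡ 1 (mod 2).
  s_3 = 0 + 0 + 1 + 1 + 0 + 1 + 1 + 0 = 4 ≡ 0 (mod 2).
  s_4 = 1 + 0 + 1 + 1 + 1 + 1 + 1 + 0 = 6 ≡ 0 (mod 2).
s = (1, 1, 0, 0)^T — this equals column 12 of H (binary 1100), so error is at position 12.
Correct: flip bit 12 of r = 100011111010110 to get c = 100011111011110.


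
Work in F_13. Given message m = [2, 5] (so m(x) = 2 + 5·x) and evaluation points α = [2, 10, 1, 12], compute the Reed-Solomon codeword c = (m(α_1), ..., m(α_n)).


c = [12, 0, 7, 10]

Message polynomial: m(x) = 2 + 5·x (mod 13).
For each evaluation point α_i, compute m(α_i) mod 13:
  α_1 = 2: Horner steps 5 → 12, so m(2) = 12.
  α_2 = 10: Horner steps 5 → 0, so m(10) = 0.
  α_3 = 1: Horner steps 5 → 7, so m(1) = 7.
  α_4 = 12: Horner steps 5 → 10, so m(12) = 10.
Codeword c = [12, 0, 7, 10] ∈ F_13^4.


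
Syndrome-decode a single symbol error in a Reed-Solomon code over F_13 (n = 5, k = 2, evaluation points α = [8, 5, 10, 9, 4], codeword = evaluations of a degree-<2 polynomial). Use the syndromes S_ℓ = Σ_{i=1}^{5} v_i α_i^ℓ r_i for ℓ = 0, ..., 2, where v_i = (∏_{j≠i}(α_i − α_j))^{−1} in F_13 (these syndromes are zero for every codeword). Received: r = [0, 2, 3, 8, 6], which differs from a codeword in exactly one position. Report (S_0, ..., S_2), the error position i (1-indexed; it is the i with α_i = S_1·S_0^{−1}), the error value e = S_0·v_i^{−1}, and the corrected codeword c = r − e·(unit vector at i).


S = (4, 3, 12), error at position 5, error magnitude e = 12, c = [0, 2, 3, 8, 7].

Step 1: column multipliers v_i = (∏_{j≠i}(α_i − α_j))^{−1} mod 13.
  i = 1 (α = 8): (8−5)(8−10)(8−9)(8−4) = 3·(−2)·(−1)·4 = 24 ≡ 11, so v_1 = 11^{−1} = 6 (mod 13).
  i = 2 (α = 5): (5−8)(5−10)(5−9)(5−4) = (−3)·(−5)·(−4)·1 = −60 ≡ 5, so v_2 = 5^{−1} = 8 (mod 13).
  i = 3 (α = 10): (10−8)(10−5)(10−9)(10−4) = 2·5·1·6 = 60 ≡ 8, so v_3 = 8^{−1} = 5 (mod 13).
  i = 4 (α = 9): (9−8)(9−5)(9−10)(9−4) = 1·4·(−1)·5 = −20 ≡ 6, so v_4 = 6^{−1} = 11 (mod 13).
  i = 5 (α = 4): (4−8)(4−5)(4−10)(4−9) = (−4)·(−1)·(−6)·(−5) = 120 ≡ 3, so v_5 = 3^{−1} = 9 (mod 13).
  v = [6, 8, 5, 11, 9].
Step 2: syndromes of r = [0, 2, 3, 8, 6] (all sums mod 13).
  S_0 = Σ v_i r_i = 6·0 + 8·2 + 5·3 + 11·8 + 9·6 = 173 ≡ 4.
  S_1 = Σ v_i α_i r_i = 6·8·0 + 8·5·2 + 5·10·3 + 11·9·8 + 9·4·6 = 1238 ≡ 3.
  α_i^2 mod 13 = [12, 12, 9, 3, 3].
  S_2 = Σ v_i α_i^2 r_i = 6·12·0 + 8·12·2 + 5·9·3 + 11·3·8 + 9·3·6 = 753 ≡ 12.
  S = (4, 3, 12) ≠ 0, so r is not a codeword (an error is present).
Step 3: locate the error. For a single error e at position i, S_ℓ = v_i·e·α_i^ℓ, so α_err = S_1/S_0.
  S_0^{−1} = 4^{−1} = 10 (mod 13), so α_err = 3·10 = 30 ≡ 4 = α_5. Error position i = 5.
  Consistency check: S_2/S_1 = 12·9 = 108 ≡ 4 = α_err ✓ (single-error assumption holds).
Step 4: error magnitude e = S_0/v_5 = S_0·∏_{j≠5}(α_5 − α_j) = 4·3 = 12 ≡ 12 (mod 13).
Step 5: correct position 5: c_5 = r_5 − e = 6 − 12 ≡ 7 (mod 13). Hence c = [0, 2, 3, 8, 7].
  Check: interpolating c through the α_i gives m(x) = 1 + 8·x (degree < 2) with m(α_i) = c_i for every i, so c is indeed a codeword.


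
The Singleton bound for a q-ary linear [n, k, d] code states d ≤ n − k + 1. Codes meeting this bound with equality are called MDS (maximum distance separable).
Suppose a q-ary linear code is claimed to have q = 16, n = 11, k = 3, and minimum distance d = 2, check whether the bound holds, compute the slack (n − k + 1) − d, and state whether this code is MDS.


Singleton RHS = n − k + 1 = 9, slack = 7, bound satisfied, not MDS.

Singleton bound: d ≤ n − k + 1.
Here n = 11, k = 3, so n − k + 1 = 9.
Given d = 2, check d ≤ 9: YES.
Slack = (n − k + 1) − d = 7.
The code is NOT MDS (slack = 7 > 0).
Description: the claimed parameters are [11, 3, 2]_16; such a code would be non-MDS.


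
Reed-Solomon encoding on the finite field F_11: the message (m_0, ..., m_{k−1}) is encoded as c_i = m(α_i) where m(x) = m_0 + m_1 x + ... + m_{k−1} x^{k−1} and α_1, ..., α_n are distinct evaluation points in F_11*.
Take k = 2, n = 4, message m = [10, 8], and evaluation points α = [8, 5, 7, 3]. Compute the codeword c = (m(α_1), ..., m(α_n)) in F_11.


c = [8, 6, 0, 1]

Message polynomial: m(x) = 10 + 8·x (mod 11).
For each evaluation point α_i, compute m(α_i) mod 11:
  α_1 = 8: Horner steps 8 → 8, so m(8) = 8.
  α_2 = 5: Horner steps 8 → 6, so m(5) = 6.
  α_3 = 7: Horner steps 8 → 0, so m(7) = 0.
  α_4 = 3: Horner steps 8 → 1, so m(3) = 1.
Codeword c = [8, 6, 0, 1] ∈ F_11^4.


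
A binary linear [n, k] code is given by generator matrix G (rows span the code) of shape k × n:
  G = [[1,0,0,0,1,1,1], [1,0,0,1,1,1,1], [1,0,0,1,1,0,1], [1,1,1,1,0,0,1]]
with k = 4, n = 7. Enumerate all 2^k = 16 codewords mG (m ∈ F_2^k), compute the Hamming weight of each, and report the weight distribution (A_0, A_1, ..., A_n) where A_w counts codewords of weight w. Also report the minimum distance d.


Weight distribution: A_0 = 1, A_1 = 2, A_2 = 1, A_3 = 2, A_4 = 5, A_5 = 4, A_6 = 1. Minimum distance d = 1.

Enumerate all 2^4 = 16 messages m ∈ F_2^4.
For each, compute codeword c = mG in F_2^7, then tally its weight.
  m = 0000 → c = 0000000, weight = 0.
  m = 1000 → c = 1000111, weight = 4.
  m = 0100 → c = 1001111, weight = 5.
  m = 1100 → c = 0001000, weight = 1.
  m = 0010 → c = 1001101, weight = 4.
  m = 1010 → c = 0001010, weight = 2.
  m = 0110 → c = 0000010, weight = 1.
  m = 1110 → c = 1000101, weight = 3.
  m = 0001 → c = 1111001, weight = 5.
  m = 1001 → c = 0111110, weight = 5.
  m = 0101 → c = 0110110, weight = 4.
  m = 1101 → c = 1110001, weight = 4.
  m = 0011 → c = 0110100, weight = 3.
  m = 1011 → c = 1110011, weight = 5.
  m = 0111 → c = 1111011, weight = 6.
  m = 1111 → c = 0111100, weight = 4.
Tally weights:
  weight 0: 1 codewords.
  weight 1: 2 codewords.
  weight 2: 1 codewords.
  weight 3: 2 codewords.
  weight 4: 5 codewords.
  weight 5: 4 codewords.
  weight 6: 1 codewords.
Minimum distance d = smallest w > 0 with A_w > 0 = 1.
Sanity: Σ A_w = 16 = 2^4 = 16 ✓.


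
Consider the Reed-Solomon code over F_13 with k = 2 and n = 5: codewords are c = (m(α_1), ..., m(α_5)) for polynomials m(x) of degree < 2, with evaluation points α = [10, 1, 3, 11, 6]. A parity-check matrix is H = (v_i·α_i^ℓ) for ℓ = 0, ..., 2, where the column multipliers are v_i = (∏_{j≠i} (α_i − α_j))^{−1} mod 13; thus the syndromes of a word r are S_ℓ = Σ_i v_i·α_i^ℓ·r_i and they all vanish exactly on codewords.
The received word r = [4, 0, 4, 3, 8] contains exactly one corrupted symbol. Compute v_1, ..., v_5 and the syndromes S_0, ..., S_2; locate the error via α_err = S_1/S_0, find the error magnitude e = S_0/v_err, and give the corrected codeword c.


S = (3, 9, 1), error at position 3, error magnitude e = 6, c = [4, 0, 11, 3, 8].

Step 1: column multipliers v_i = (∏_{j≠i}(α_i − α_j))^{−1} mod 13.
  i = 1 (α = 10): (10−1)(10−3)(10−11)(10−6) = 9·7·(−1)·4 = −252 ≡ 8, so v_1 = 8^{−1} = 5 (mod 13).
  i = 2 (α = 1): (1−10)(1−3)(1−11)(1−6) = (−9)·(−2)·(−10)·(−5) = 900 ≡ 3, so v_2 = 3^{−1} = 9 (mod 13).
  i = 3 (α = 3): (3−10)(3−1)(3−11)(3−6) = (−7)·2·(−8)·(−3) = −336 ≡ 2, so v_3 = 2^{−1} = 7 (mod 13).
  i = 4 (α = 11): (11−10)(11−1)(11−3)(11−6) = 1·10·8·5 = 400 ≡ 10, so v_4 = 10^{−1} = 4 (mod 13).
  i = 5 (α = 6): (6−10)(6−1)(6−3)(6−11) = (−4)·5·3·(−5) = 300 ≡ 1, so v_5 = 1^{−1} = 1 (mod 13).
  v = [5, 9, 7, 4, 1].
Step 2: syndromes of r = [4, 0, 4, 3, 8] (all sums mod 13).
  S_0 = Σ v_i r_i = 5·4 + 9·0 + 7·4 + 4·3 + 1·8 = 68 ≡ 3.
  S_1 = Σ v_i α_i r_i = 5·10·4 + 9·1·0 + 7·3·4 + 4·11·3 + 1·6·8 = 464 ≡ 9.
  α_i^2 mod 13 = [9, 1, 9, 4, 10].
  S_2 = Σ v_i α_i^2 r_i = 5·9·4 + 9·1·0 + 7·9·4 + 4·4·3 + 1·10·8 = 560 ≡ 1.
  S = (3, 9, 1) ≠ 0, so r is not a codeword (an error is present).
Step 3: locate the error. For a single error e at position i, S_ℓ = v_i·e·α_i^ℓ, so α_err = S_1/S_0.
  S_0^{−1} = 3^{−1} = 9 (mod 13), so α_err = 9·9 = 81 ≡ 3 = α_3. Error position i = 3.
  Consistency check: S_2/S_1 = 1·3 = 3 ≡ 3 = α_err ✓ (single-error assumption holds).
Step 4: error magnitude e = S_0/v_3 = S_0·∏_{j≠3}(α_3 − α_j) = 3·2 = 6 ≡ 6 (mod 13).
Step 5: correct position 3: c_3 = r_3 − e = 4 − 6 ≡ 11 (mod 13). Hence c = [4, 0, 11, 3, 8].
  Check: interpolating c through the α_i gives m(x) = 1 + 12·x (degree < 2) with m(α_i) = c_i for every i, so c is indeed a codeword.


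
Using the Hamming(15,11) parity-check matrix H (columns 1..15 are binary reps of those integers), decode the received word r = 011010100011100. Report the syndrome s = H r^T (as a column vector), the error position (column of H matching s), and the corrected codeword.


s = (1, 0, 0, 1)^T, error position = 9, corrected codeword c = 011010101011100

Compute s = H r^T mod 2 one row at a time:
  s_1 = 0 + 0 + 0 + 1 + 1 + 1 + 0 + 0 = 3 ≡ 1 (mod 2).
  s_2 = 0 + 1 + 0 + 1 + 1 + 1 + 0 + 0 = 4 ≡ 0 (mod 2).
  s_3 = 1 + 1 + 0 + 1 + 0 + 1 + 0 + 0 = 4 ≡ 0 (mod 2).
  s_4 = 0 + 1 + 1 + 1 + 0 + 1 + 1 + 0 = 5 ≡ 1 (mod 2).
s = (1, 0, 0, 1)^T — this equals column 9 of H (binary 1001), so error is at position 9.
Correct: flip bit 9 of r = 011010100011100 to get c = 011010101011100.


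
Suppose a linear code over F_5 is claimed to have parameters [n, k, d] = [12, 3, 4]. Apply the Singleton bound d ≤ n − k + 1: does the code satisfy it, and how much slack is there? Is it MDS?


Singleton RHS = n − k + 1 = 10, slack = 6, bound satisfied, not MDS.

Singleton bound: d ≤ n − k + 1.
Here n = 12, k = 3, so n − k + 1 = 10.
Given d = 4, check d ≤ 10: YES.
Slack = (n − k + 1) − d = 6.
The code is NOT MDS (slack = 6 > 0).
Description: the claimed parameters are [12, 3, 4]_5; such a code would be non-MDS.


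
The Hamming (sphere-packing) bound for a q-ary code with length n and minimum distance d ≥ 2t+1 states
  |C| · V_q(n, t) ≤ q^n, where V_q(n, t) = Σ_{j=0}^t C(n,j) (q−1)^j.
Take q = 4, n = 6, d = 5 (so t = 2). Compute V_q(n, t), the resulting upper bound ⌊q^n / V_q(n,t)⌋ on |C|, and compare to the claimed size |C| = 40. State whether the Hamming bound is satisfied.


V_q(n, t) = 154, q^n = 4096, Hamming bound = 26, |C| = 40 > bound (violated).

Step 1: Compute V_q(n, t) = Σ_{j=0}^2 C(n, j) (q−1)^j.
  j = 0: C(6,0)·(3)^0 = 1·1 = 1.
  j = 1: C(6,1)·(3)^1 = 6·3 = 18.
  j = 2: C(6,2)·(3)^2 = 15·9 = 135.
  V_q(n, t) = 1 + 18 + 135 = 154.
Step 2: q^n = 4^6 = 4096.
Step 3: Hamming bound ⌊q^n / V_q(n,t)⌋ = ⌊4096/154⌋ = 26.
Step 4: Compare |C| = 40 to 26: violated.
The claimed |C| lies above the Hamming bound, so no 4-ary code of length 6 with d ≥ 5 can have 40 codewords.


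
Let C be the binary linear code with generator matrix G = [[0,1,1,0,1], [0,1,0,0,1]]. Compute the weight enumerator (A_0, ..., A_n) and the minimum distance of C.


Weight distribution: A_0 = 1, A_1 = 1, A_2 = 1, A_3 = 1. Minimum distance d = 1.

Enumerate all 2^2 = 4 messages m ∈ F_2^2.
For each, compute codeword c = mG in F_2^5, then tally its weight.
  m = 00 → c = 00000, weight = 0.
  m = 10 → c = 01101, weight = 3.
  m = 01 → c = 01001, weight = 2.
  m = 11 → c = 00100, weight = 1.
Tally weights:
  weight 0: 1 codewords.
  weight 1: 1 codewords.
  weight 2: 1 codewords.
  weight 3: 1 codewords.
Minimum distance d = smallest w > 0 with A_w > 0 = 1.
Sanity: Σ A_w = 4 = 2^2 = 4 ✓.


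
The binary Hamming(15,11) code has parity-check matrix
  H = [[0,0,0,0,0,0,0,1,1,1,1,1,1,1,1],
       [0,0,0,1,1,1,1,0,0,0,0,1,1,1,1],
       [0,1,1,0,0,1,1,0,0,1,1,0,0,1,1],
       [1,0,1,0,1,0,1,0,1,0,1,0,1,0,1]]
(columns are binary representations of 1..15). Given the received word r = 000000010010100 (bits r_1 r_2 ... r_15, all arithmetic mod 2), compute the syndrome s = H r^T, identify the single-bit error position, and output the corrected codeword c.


s = (1, 1, 1, 0)^T, error position = 14, corrected codeword c = 000000010010110

Compute s = H r^T mod 2 one row at a time:
  s_1 = 1 + 0 + 0 + 1 + 0 + 1 + 0 + 0 = 3 ≡ 1 (mod 2).
  s_2 = 0 + 0 + 0 + 0 + 0 + 1 + 0 + 0 = 1 ≡ 1 (mod 2).
  s_3 = 0 + 0 + 0 + 0 + 0 + 1 + 0 + 0 = 1 ≡ 1 (mod 2).
  s_4 = 0 + 0 + 0 + 0 + 0 + 1 + 1 + 0 = 2 ≡ 0 (mod 2).
s = (1, 1, 1, 0)^T — this equals column 14 of H (binary 1110), so error is at position 14.
Correct: flip bit 14 of r = 000000010010100 to get c = 000000010010110.


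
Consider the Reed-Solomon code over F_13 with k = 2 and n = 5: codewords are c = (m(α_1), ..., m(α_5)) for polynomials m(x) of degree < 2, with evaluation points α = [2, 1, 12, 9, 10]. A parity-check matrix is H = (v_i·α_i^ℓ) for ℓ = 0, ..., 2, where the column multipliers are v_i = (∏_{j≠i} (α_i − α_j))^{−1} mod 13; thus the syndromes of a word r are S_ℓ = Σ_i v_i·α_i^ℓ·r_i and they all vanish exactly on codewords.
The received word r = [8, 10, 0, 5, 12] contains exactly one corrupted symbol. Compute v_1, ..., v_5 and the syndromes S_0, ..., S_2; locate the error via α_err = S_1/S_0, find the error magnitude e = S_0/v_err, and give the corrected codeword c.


S = (4, 4, 4), error at position 2, error magnitude e = 9, c = [8, 1, 0, 5, 12].

Step 1: column multipliers v_i = (∏_{j≠i}(α_i − α_j))^{−1} mod 13.
  i = 1 (α = 2): (2−1)(2−12)(2−9)(2−10) = 1·(−10)·(−7)·(−8) = −560 ≡ 12, so v_1 = 12^{−1} = 12 (mod 13).
  i = 2 (α = 1): (1−2)(1−12)(1−9)(1−10) = (−1)·(−11)·(−8)·(−9) = 792 ≡ 12, so v_2 = 12^{−1} = 12 (mod 13).
  i = 3 (α = 12): (12−2)(12−1)(12−9)(12−10) = 10·11·3·2 = 660 ≡ 10, so v_3 = 10^{−1} = 4 (mod 13).
  i = 4 (α = 9): (9−2)(9−1)(9−12)(9−10) = 7·8·(−3)·(−1) = 168 ≡ 12, so v_4 = 12^{−1} = 12 (mod 13).
  i = 5 (α = 10): (10−2)(10−1)(10−12)(10−9) = 8·9·(−2)·1 = −144 ≡ 12, so v_5 = 12^{−1} = 12 (mod 13).
  v = [12, 12, 4, 12, 12].
Step 2: syndromes of r = [8, 10, 0, 5, 12] (all sums mod 13).
  S_0 = Σ v_i r_i = 12·8 + 12·10 + 4·0 + 12·5 + 12·12 = 420 ≡ 4.
  S_1 = Σ v_i α_i r_i = 12·2·8 + 12·1·10 + 4·12·0 + 12·9·5 + 12·10·12 = 2292 ≡ 4.
  α_i^2 mod 13 = [4, 1, 1, 3, 9].
  S_2 = Σ v_i α_i^2 r_i = 12·4·8 + 12·1·10 + 4·1·0 + 12·3·5 + 12·9·12 = 1980 ≡ 4.
  S = (4, 4, 4) ≠ 0, so r is not a codeword (an error is present).
Step 3: locate the error. For a single error e at position i, S_ℓ = v_i·e·α_i^ℓ, so α_err = S_1/S_0.
  S_0^{−1} = 4^{−1} = 10 (mod 13), so α_err = 4·10 = 40 ≡ 1 = α_2. Error position i = 2.
  Consistency check: S_2/S_1 = 4·10 = 40 ≡ 1 = α_err ✓ (single-error assumption holds).
Step 4: error magnitude e = S_0/v_2 = S_0·∏_{j≠2}(α_2 − α_j) = 4·12 = 48 ≡ 9 (mod 13).
Step 5: correct position 2: c_2 = r_2 − e = 10 − 9 ≡ 1 (mod 13). Hence c = [8, 1, 0, 5, 12].
  Check: interpolating c through the α_i gives m(x) = 7 + 7·x (degree < 2) with m(α_i) = c_i for every i, so c is indeed a codeword.


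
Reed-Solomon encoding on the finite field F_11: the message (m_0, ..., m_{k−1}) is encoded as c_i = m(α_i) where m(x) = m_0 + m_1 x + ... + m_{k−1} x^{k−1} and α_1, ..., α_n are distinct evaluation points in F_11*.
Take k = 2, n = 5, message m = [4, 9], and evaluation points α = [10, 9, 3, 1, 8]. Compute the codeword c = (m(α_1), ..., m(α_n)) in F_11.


c = [6, 8, 9, 2, 10]

Message polynomial: m(x) = 4 + 9·x (mod 11).
For each evaluation point α_i, compute m(α_i) mod 11:
  α_1 = 10: Horner steps 9 → 6, so m(10) = 6.
  α_2 = 9: Horner steps 9 → 8, so m(9) = 8.
  α_3 = 3: Horner steps 9 → 9, so m(3) = 9.
  α_4 = 1: Horner steps 9 → 2, so m(1) = 2.
  α_5 = 8: Horner steps 9 → 10, so m(8) = 10.
Codeword c = [6, 8, 9, 2, 10] ∈ F_11^5.


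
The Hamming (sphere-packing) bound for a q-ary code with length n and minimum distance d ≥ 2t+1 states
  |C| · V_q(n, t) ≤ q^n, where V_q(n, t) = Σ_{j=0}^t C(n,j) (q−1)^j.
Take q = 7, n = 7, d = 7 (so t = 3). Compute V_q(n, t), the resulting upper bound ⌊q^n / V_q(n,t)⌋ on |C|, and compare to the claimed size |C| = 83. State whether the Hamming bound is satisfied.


V_q(n, t) = 8359, q^n = 823543, Hamming bound = 98, |C| = 83 ≤ bound (satisfied).

Step 1: Compute V_q(n, t) = Σ_{j=0}^3 C(n, j) (q−1)^j.
  j = 0: C(7,0)·(6)^0 = 1·1 = 1.
  j = 1: C(7,1)·(6)^1 = 7·6 = 42.
  j = 2: C(7,2)·(6)^2 = 21·36 = 756.
  j = 3: C(7,3)·(6)^3 = 35·216 = 7560.
  V_q(n, t) = 1 + 42 + 756 + 7560 = 8359.
Step 2: q^n = 7^7 = 823543.
Step 3: Hamming bound ⌊q^n / V_q(n,t)⌋ = ⌊823543/8359⌋ = 98.
Step 4: Compare |C| = 83 to 98: satisfied.
The claimed |C| lies below the Hamming bound.


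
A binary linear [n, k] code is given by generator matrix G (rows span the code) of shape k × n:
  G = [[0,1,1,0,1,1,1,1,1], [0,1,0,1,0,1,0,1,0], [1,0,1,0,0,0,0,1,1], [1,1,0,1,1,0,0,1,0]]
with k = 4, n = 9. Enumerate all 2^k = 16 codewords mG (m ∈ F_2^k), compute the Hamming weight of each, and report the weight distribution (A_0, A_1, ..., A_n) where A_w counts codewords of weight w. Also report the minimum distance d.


Weight distribution: A_0 = 1, A_2 = 1, A_3 = 1, A_4 = 3, A_5 = 6, A_6 = 3, A_7 = 1. Minimum distance d = 2.

Enumerate all 2^4 = 16 messages m ∈ F_2^4.
For each, compute codeword c = mG in F_2^9, then tally its weight.
  m = 0000 → c = 000000000, weight = 0.
  m = 1000 → c = 011011111, weight = 7.
  m = 0100 → c = 010101010, weight = 4.
  m = 1100 → c = 001110101, weight = 5.
  m = 0010 → c = 101000011, weight = 4.
  m = 1010 → c = 110011100, weight = 5.
  m = 0110 → c = 111101001, weight = 6.
  m = 1110 → c = 100110110, weight = 5.
  m = 0001 → c = 110110010, weight = 5.
  m = 1001 → c = 101101101, weight = 6.
  m = 0101 → c = 100011000, weight = 3.
  m = 1101 → c = 111000111, weight = 6.
  m = 0011 → c = 011110001, weight = 5.
  m = 1011 → c = 000101110, weight = 4.
  m = 0111 → c = 001011011, weight = 5.
  m = 1111 → c = 010000100, weight = 2.
Tally weights:
  weight 0: 1 codewords.
  weight 2: 1 codewords.
  weight 3: 1 codewords.
  weight 4: 3 codewords.
  weight 5: 6 codewords.
  weight 6: 3 codewords.
  weight 7: 1 codewords.
Minimum distance d = smallest w > 0 with A_w > 0 = 2.
Sanity: Σ A_w = 16 = 2^4 = 16 ✓.


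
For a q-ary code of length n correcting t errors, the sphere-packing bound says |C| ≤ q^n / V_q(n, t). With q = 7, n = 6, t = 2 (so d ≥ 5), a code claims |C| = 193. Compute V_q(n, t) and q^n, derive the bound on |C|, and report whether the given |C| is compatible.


V_q(n, t) = 577, q^n = 117649, Hamming bound = 203, |C| = 193 ≤ bound (satisfied).

Step 1: Compute V_q(n, t) = Σ_{j=0}^2 C(n, j) (q−1)^j.
  j = 0: C(6,0)·(6)^0 = 1·1 = 1.
  j = 1: C(6,1)·(6)^1 = 6·6 = 36.
  j = 2: C(6,2)·(6)^2 = 15·36 = 540.
  V_q(n, t) = 1 + 36 + 540 = 577.
Step 2: q^n = 7^6 = 117649.
Step 3: Hamming bound ⌊q^n / V_q(n,t)⌋ = ⌊117649/577⌋ = 203.
Step 4: Compare |C| = 193 to 203: satisfied.
The claimed |C| lies below the Hamming bound.


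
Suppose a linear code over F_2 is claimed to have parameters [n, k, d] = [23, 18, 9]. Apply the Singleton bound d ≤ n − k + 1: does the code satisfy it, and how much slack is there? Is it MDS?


Singleton RHS = n − k + 1 = 6, slack = -3, bound violated (no such code; not MDS).

Singleton bound: d ≤ n − k + 1.
Here n = 23, k = 18, so n − k + 1 = 6.
Given d = 9, check d ≤ 6: NO.
Slack = (n − k + 1) − d = -3.
The slack is negative: d = 9 exceeds n − k + 1 = 6 by 3, so the Singleton bound is violated and no linear [23, 18, 9]_2 code can exist. In particular it is not MDS (MDS requires d = n − k + 1 exactly).
Description: the claimed parameters are [23, 18, 9]_2; such a code would be impossible (violates the Singleton bound).


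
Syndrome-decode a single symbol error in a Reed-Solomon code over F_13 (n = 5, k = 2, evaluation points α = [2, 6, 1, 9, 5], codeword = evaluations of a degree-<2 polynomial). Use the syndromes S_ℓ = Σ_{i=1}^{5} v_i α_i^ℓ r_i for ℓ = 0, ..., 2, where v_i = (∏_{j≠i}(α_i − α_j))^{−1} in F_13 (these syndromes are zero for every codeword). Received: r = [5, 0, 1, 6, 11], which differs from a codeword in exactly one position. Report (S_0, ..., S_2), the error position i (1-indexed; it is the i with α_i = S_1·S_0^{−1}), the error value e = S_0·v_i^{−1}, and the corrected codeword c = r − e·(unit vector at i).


S = (6, 6, 6), error at position 3, error magnitude e = 11, c = [5, 0, 3, 6, 11].

Step 1: column multipliers v_i = (∏_{j≠i}(α_i − α_j))^{−1} mod 13.
  i = 1 (α = 2): (2−6)(2−1)(2−9)(2−5) = (−4)·1·(−7)·(−3) = −84 ≡ 7, so v_1 = 7^{−1} = 2 (mod 13).
  i = 2 (α = 6): (6−2)(6−1)(6−9)(6−5) = 4·5·(−3)·1 = −60 ≡ 5, so v_2 = 5^{−1} = 8 (mod 13).
  i = 3 (α = 1): (1−2)(1−6)(1−9)(1−5) = (−1)·(−5)·(−8)·(−4) = 160 ≡ 4, so v_3 = 4^{−1} = 10 (mod 13).
  i = 4 (α = 9): (9−2)(9−6)(9−1)(9−5) = 7·3·8·4 = 672 ≡ 9, so v_4 = 9^{−1} = 3 (mod 13).
  i = 5 (α = 5): (5−2)(5−6)(5−1)(5−9) = 3·(−1)·4·(−4) = 48 ≡ 9, so v_5 = 9^{−1} = 3 (mod 13).
  v = [2, 8, 10, 3, 3].
Step 2: syndromes of r = [5, 0, 1, 6, 11] (all sums mod 13).
  S_0 = Σ v_i r_i = 2·5 + 8·0 + 10·1 + 3·6 + 3·11 = 71 ≡ 6.
  S_1 = Σ v_i α_i r_i = 2·2·5 + 8·6·0 + 10·1·1 + 3·9·6 + 3·5·11 = 357 ≡ 6.
  α_i^2 mod 13 = [4, 10, 1, 3, 12].
  S_2 = Σ v_i α_i^2 r_i = 2·4·5 + 8·10·0 + 10·1·1 + 3·3·6 + 3·12·11 = 500 ≡ 6.
  S = (6, 6, 6) ≠ 0, so r is not a codeword (an error is present).
Step 3: locate the error. For a single error e at position i, S_ℓ = v_i·e·α_i^ℓ, so α_err = S_1/S_0.
  S_0^{−1} = 6^{−1} = 11 (mod 13), so α_err = 6·11 = 66 ≡ 1 = α_3. Error position i = 3.
  Consistency check: S_2/S_1 = 6·11 = 66 ≡ 1 = α_err ✓ (single-error assumption holds).
Step 4: error magnitude e = S_0/v_3 = S_0·∏_{j≠3}(α_3 − α_j) = 6·4 = 24 ≡ 11 (mod 13).
Step 5: correct position 3: c_3 = r_3 − e = 1 − 11 ≡ 3 (mod 13). Hence c = [5, 0, 3, 6, 11].
  Check: interpolating c through the α_i gives m(x) = 1 + 2·x (degree < 2) with m(α_i) = c_i for every i, so c is indeed a codeword.


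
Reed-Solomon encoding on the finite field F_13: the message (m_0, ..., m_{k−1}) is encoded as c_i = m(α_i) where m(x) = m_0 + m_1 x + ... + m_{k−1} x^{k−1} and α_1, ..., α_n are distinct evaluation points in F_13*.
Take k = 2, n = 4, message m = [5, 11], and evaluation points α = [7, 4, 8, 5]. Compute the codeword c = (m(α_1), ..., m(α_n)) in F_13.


c = [4, 10, 2, 8]

Message polynomial: m(x) = 5 + 11·x (mod 13).
For each evaluation point α_i, compute m(α_i) mod 13:
  α_1 = 7: Horner steps 11 → 4, so m(7) = 4.
  α_2 = 4: Horner steps 11 → 10, so m(4) = 10.
  α_3 = 8: Horner steps 11 → 2, so m(8) = 2.
  α_4 = 5: Horner steps 11 → 8, so m(5) = 8.
Codeword c = [4, 10, 2, 8] ∈ F_13^4.


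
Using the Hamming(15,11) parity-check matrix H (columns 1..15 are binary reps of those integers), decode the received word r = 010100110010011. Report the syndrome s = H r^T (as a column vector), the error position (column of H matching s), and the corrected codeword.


s = (0, 0, 1, 1)^T, error position = 3, corrected codeword c = 011100110010011

Compute s = H r^T mod 2 one row at a time:
  s_1 = 1 + 0 + 0 + 1 + 0 + 0 + 1 + 1 = 4 ≡ 0 (mod 2).
  s_2 = 1 + 0 + 0 + 1 + 0 + 0 + 1 + 1 = 4 ≡ 0 (mod 2).
  s_3 = 1 + 0 + 0 + 1 + 0 + 1 + 1 + 1 = 5 ≡ 1 (mod 2).
  s_4 = 0 + 0 + 0 + 1 + 0 + 1 + 0 + 1 = 3 ≡ 1 (mod 2).
s = (0, 0, 1, 1)^T — this equals column 3 of H (binary 0011), so error is at position 3.
Correct: flip bit 3 of r = 010100110010011 to get c = 011100110010011.


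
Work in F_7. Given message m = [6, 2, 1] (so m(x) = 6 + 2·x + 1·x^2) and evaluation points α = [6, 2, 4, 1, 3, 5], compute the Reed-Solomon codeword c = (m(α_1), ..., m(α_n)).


c = [5, 0, 2, 2, 0, 6]

Message polynomial: m(x) = 6 + 2·x + 1·x^2 (mod 7).
For each evaluation point α_i, compute m(α_i) mod 7:
  α_1 = 6: Horner steps 1 → 1 → 5, so m(6) = 5.
  α_2 = 2: Horner steps 1 → 4 → 0, so m(2) = 0.
  α_3 = 4: Horner steps 1 → 6 → 2, so m(4) = 2.
  α_4 = 1: Horner steps 1 → 3 → 2, so m(1) = 2.
  α_5 = 3: Horner steps 1 → 5 → 0, so m(3) = 0.
  α_6 = 5: Horner steps 1 → 0 → 6, so m(5) = 6.
Codeword c = [5, 0, 2, 2, 0, 6] ∈ F_7^6.


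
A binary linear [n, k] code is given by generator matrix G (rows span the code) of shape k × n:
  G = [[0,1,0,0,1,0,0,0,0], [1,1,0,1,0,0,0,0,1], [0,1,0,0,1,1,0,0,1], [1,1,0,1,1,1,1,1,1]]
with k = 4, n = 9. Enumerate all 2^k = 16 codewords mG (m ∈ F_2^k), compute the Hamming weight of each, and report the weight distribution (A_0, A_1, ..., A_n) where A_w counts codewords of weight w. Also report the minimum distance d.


Weight distribution: A_0 = 1, A_2 = 2, A_4 = 10, A_6 = 2, A_8 = 1. Minimum distance d = 2.

Enumerate all 2^4 = 16 messages m ∈ F_2^4.
For each, compute codeword c = mG in F_2^9, then tally its weight.
  m = 0000 → c = 000000000, weight = 0.
  m = 1000 → c = 010010000, weight = 2.
  m = 0100 → c = 110100001, weight = 4.
  m = 1100 → c = 100110001, weight = 4.
  m = 0010 → c = 010011001, weight = 4.
  m = 1010 → c = 000001001, weight = 2.
  m = 0110 → c = 100111000, weight = 4.
  m = 1110 → c = 110101000, weight = 4.
  m = 0001 → c = 110111111, weight = 8.
  m = 1001 → c = 100101111, weight = 6.
  m = 0101 → c = 000011110, weight = 4.
  m = 1101 → c = 010001110, weight = 4.
  m = 0011 → c = 100100110, weight = 4.
  m = 1011 → c = 110110110, weight = 6.
  m = 0111 → c = 010000111, weight = 4.
  m = 1111 → c = 000010111, weight = 4.
Tally weights:
  weight 0: 1 codewords.
  weight 2: 2 codewords.
  weight 4: 10 codewords.
  weight 6: 2 codewords.
  weight 8: 1 codewords.
Minimum distance d = smallest w > 0 with A_w > 0 = 2.
Sanity: Σ A_w = 16 = 2^4 = 16 ✓.


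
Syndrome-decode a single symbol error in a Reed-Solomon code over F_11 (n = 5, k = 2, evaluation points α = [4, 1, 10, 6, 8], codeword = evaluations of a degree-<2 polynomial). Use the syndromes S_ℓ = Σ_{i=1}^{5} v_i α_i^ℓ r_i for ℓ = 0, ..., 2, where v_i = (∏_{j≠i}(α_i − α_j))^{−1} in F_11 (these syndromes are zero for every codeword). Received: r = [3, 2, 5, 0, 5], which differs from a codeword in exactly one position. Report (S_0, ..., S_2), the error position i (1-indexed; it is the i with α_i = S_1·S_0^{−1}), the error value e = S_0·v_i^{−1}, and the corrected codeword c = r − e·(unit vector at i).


S = (7, 1, 8), error at position 5, error magnitude e = 8, c = [3, 2, 5, 0, 8].

Step 1: column multipliers v_i = (∏_{j≠i}(α_i − α_j))^{−1} mod 11.
  i = 1 (α = 4): (4−1)(4−10)(4−6)(4−8) = 3·(−6)·(−2)·(−4) = −144 ≡ 10, so v_1 = 10^{−1} = 10 (mod 11).
  i = 2 (α = 1): (1−4)(1−10)(1−6)(1−8) = (−3)·(−9)·(−5)·(−7) = 945 ≡ 10, so v_2 = 10^{−1} = 10 (mod 11).
  i = 3 (α = 10): (10−4)(10−1)(10−6)(10−8) = 6·9·4·2 = 432 ≡ 3, so v_3 = 3^{−1} = 4 (mod 11).
  i = 4 (α = 6): (6−4)(6−1)(6−10)(6−8) = 2·5·(−4)·(−2) = 80 ≡ 3, so v_4 = 3^{−1} = 4 (mod 11).
  i = 5 (α = 8): (8−4)(8−1)(8−10)(8−6) = 4·7·(−2)·2 = −112 ≡ 9, so v_5 = 9^{−1} = 5 (mod 11).
  v = [10, 10, 4, 4, 5].
Step 2: syndromes of r = [3, 2, 5, 0, 5] (all sums mod 11).
  S_0 = Σ v_i r_i = 10·3 + 10·2 + 4·5 + 4·0 + 5·5 = 95 ≡ 7.
  S_1 = Σ v_i α_i r_i = 10·4·3 + 10·1·2 + 4·10·5 + 4·6·0 + 5·8·5 = 540 ≡ 1.
  α_i^2 mod 11 = [5, 1, 1, 3, 9].
  S_2 = Σ v_i α_i^2 r_i = 10·5·3 + 10·1·2 + 4·1·5 + 4·3·0 + 5·9·5 = 415 ≡ 8.
  S = (7, 1, 8) ≠ 0, so r is not a codeword (an error is present).
Step 3: locate the error. For a single error e at position i, S_ℓ = v_i·e·α_i^ℓ, so α_err = S_1/S_0.
  S_0^{−1} = 7^{−1} = 8 (mod 11), so α_err = 1·8 = 8 ≡ 8 = α_5. Error position i = 5.
  Consistency check: S_2/S_1 = 8·1 = 8 ≡ 8 = α_err ✓ (single-error assumption holds).
Step 4: error magnitude e = S_0/v_5 = S_0·∏_{j≠5}(α_5 − α_j) = 7·9 = 63 ≡ 8 (mod 11).
Step 5: correct position 5: c_5 = r_5 − e = 5 − 8 ≡ 8 (mod 11). Hence c = [3, 2, 5, 0, 8].
  Check: interpolating c through the α_i gives m(x) = 9 + 4·x (degree < 2) with m(α_i) = c_i for every i, so c is indeed a codeword.


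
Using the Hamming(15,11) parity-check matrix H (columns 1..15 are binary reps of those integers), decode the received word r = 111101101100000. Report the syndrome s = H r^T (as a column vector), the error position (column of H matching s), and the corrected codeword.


s = (0, 1, 1, 0)^T, error position = 6, corrected codeword c = 111100101100000

Compute s = H r^T mod 2 one row at a time:
  s_1 = 0 + 1 + 1 + 0 + 0 + 0 + 0 + 0 = 2 ≡ 0 (mod 2).
  s_2 = 1 + 0 + 1 + 1 + 0 + 0 + 0 + 0 = 3 ≡ 1 (mod 2).
  s_3 = 1 + 1 + 1 + 1 + 1 + 0 + 0 + 0 = 5 ≡ 1 (mod 2).
  s_4 = 1 + 1 + 0 + 1 + 1 + 0 + 0 + 0 = 4 ≡ 0 (mod 2).
s = (0, 1, 1, 0)^T — this equals column 6 of H (binary 0110), so error is at position 6.
Correct: flip bit 6 of r = 111101101100000 to get c = 111100101100000.


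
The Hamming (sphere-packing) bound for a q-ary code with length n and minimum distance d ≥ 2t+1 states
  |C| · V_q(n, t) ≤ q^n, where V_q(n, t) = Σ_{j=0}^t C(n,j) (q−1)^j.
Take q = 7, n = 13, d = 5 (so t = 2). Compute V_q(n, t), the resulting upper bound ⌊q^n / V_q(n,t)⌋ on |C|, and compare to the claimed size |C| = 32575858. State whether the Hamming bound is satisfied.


V_q(n, t) = 2887, q^n = 96889010407, Hamming bound = 33560446, |C| = 32575858 ≤ bound (satisfied).

Step 1: Compute V_q(n, t) = Σ_{j=0}^2 C(n, j) (q−1)^j.
  j = 0: C(13,0)·(6)^0 = 1·1 = 1.
  j = 1: C(13,1)·(6)^1 = 13·6 = 78.
  j = 2: C(13,2)·(6)^2 = 78·36 = 2808.
  V_q(n, t) = 1 + 78 + 2808 = 2887.
Step 2: q^n = 7^13 = 96889010407.
Step 3: Hamming bound ⌊q^n / V_q(n,t)⌋ = ⌊96889010407/2887⌋ = 33560446.
Step 4: Compare |C| = 32575858 to 33560446: satisfied.
The claimed |C| lies below the Hamming bound.


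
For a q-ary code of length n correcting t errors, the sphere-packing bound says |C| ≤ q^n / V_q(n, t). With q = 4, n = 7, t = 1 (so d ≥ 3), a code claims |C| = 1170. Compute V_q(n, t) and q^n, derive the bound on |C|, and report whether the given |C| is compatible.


V_q(n, t) = 22, q^n = 16384, Hamming bound = 744, |C| = 1170 > bound (violated).

Step 1: Compute V_q(n, t) = Σ_{j=0}^1 C(n, j) (q−1)^j.
  j = 0: C(7,0)·(3)^0 = 1·1 = 1.
  j = 1: C(7,1)·(3)^1 = 7·3 = 21.
  V_q(n, t) = 1 + 21 = 22.
Step 2: q^n = 4^7 = 16384.
Step 3: Hamming bound ⌊q^n / V_q(n,t)⌋ = ⌊16384/22⌋ = 744.
Step 4: Compare |C| = 1170 to 744: violated.
The claimed |C| lies above the Hamming bound, so no 4-ary code of length 7 with d ≥ 3 can have 1170 codewords.


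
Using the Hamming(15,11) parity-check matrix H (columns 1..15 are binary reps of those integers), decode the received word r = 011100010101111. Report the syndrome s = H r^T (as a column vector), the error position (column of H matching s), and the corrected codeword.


s = (0, 1, 1, 1)^T, error position = 7, corrected codeword c = 011100110101111

Compute s = H r^T mod 2 one row at a time:
  s_1 = 1 + 0 + 1 + 0 + 1 + 1 + 1 + 1 = 6 ≡ 0 (mod 2).
  s_2 = 1 + 0 + 0 + 0 + 1 + 1 + 1 + 1 = 5 ≡ 1 (mod 2).
  s_3 = 1 + 1 + 0 + 0 + 1 + 0 + 1 + 1 = 5 ≡ 1 (mod 2).
  s_4 = 0 + 1 + 0 + 0 + 0 + 0 + 1 + 1 = 3 ≡ 1 (mod 2).
s = (0, 1, 1, 1)^T — this equals column 7 of H (binary 0111), so error is at position 7.
Correct: flip bit 7 of r = 011100010101111 to get c = 011100110101111.


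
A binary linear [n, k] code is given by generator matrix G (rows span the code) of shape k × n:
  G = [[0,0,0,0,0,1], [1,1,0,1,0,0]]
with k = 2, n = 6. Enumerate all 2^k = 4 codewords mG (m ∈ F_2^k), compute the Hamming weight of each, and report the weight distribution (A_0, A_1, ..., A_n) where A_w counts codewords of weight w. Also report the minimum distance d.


Weight distribution: A_0 = 1, A_1 = 1, A_3 = 1, A_4 = 1. Minimum distance d = 1.

Enumerate all 2^2 = 4 messages m ∈ F_2^2.
For each, compute codeword c = mG in F_2^6, then tally its weight.
  m = 00 → c = 000000, weight = 0.
  m = 10 → c = 000001, weight = 1.
  m = 01 → c = 110100, weight = 3.
  m = 11 → c = 110101, weight = 4.
Tally weights:
  weight 0: 1 codewords.
  weight 1: 1 codewords.
  weight 3: 1 codewords.
  weight 4: 1 codewords.
Minimum distance d = smallest w > 0 with A_w > 0 = 1.
Sanity: Σ A_w = 4 = 2^2 = 4 ✓.


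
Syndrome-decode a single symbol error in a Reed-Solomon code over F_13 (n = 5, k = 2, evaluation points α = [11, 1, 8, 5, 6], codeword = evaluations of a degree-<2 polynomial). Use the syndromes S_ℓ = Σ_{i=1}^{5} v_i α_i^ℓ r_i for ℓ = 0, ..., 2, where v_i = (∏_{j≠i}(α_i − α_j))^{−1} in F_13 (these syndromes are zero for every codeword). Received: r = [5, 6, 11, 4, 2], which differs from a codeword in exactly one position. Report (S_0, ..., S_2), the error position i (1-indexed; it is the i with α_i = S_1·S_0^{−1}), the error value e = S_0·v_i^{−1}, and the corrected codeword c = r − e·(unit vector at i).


S = (8, 8, 8), error at position 2, error magnitude e = 7, c = [5, 12, 11, 4, 2].

Step 1: column multipliers v_i = (∏_{j≠i}(α_i − α_j))^{−1} mod 13.
  i = 1 (α = 11): (11−1)(11−8)(11−5)(11−6) = 10·3·6·5 = 900 ≡ 3, so v_1 = 3^{−1} = 9 (mod 13).
  i = 2 (α = 1): (1−11)(1−8)(1−5)(1−6) = (−10)·(−7)·(−4)·(−5) = 1400 ≡ 9, so v_2 = 9^{−1} = 3 (mod 13).
  i = 3 (α = 8): (8−11)(8−1)(8−5)(8−6) = (−3)·7·3·2 = −126 ≡ 4, so v_3 = 4^{−1} = 10 (mod 13).
  i = 4 (α = 5): (5−11)(5−1)(5−8)(5−6) = (−6)·4·(−3)·(−1) = −72 ≡ 6, so v_4 = 6^{−1} = 11 (mod 13).
  i = 5 (α = 6): (6−11)(6−1)(6−8)(6−5) = (−5)·5·(−2)·1 = 50 ≡ 11, so v_5 = 11^{−1} = 6 (mod 13).
  v = [9, 3, 10, 11, 6].
Step 2: syndromes of r = [5, 6, 11, 4, 2] (all sums mod 13).
  S_0 = Σ v_i r_i = 9·5 + 3·6 + 10·11 + 11·4 + 6·2 = 229 ≡ 8.
  S_1 = Σ v_i α_i r_i = 9·11·5 + 3·1·6 + 10·8·11 + 11·5·4 + 6·6·2 = 1685 ≡ 8.
  α_i^2 mod 13 = [4, 1, 12, 12, 10].
  S_2 = Σ v_i α_i^2 r_i = 9·4·5 + 3·1·6 + 10·12·11 + 11·12·4 + 6·10·2 = 2166 ≡ 8.
  S = (8, 8, 8) ≠ 0, so r is not a codeword (an error is present).
Step 3: locate the error. For a single error e at position i, S_ℓ = v_i·e·α_i^ℓ, so α_err = S_1/S_0.
  S_0^{−1} = 8^{−1} = 5 (mod 13), so α_err = 8·5 = 40 ≡ 1 = α_2. Error position i = 2.
  Consistency check: S_2/S_1 = 8·5 = 40 ≡ 1 = α_err ✓ (single-error assumption holds).
Step 4: error magnitude e = S_0/v_2 = S_0·∏_{j≠2}(α_2 − α_j) = 8·9 = 72 ≡ 7 (mod 13).
Step 5: correct position 2: c_2 = r_2 − e = 6 − 7 ≡ 12 (mod 13). Hence c = [5, 12, 11, 4, 2].
  Check: interpolating c through the α_i gives m(x) = 1 + 11·x (degree < 2) with m(α_i) = c_i for every i, so c is indeed a codeword.
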